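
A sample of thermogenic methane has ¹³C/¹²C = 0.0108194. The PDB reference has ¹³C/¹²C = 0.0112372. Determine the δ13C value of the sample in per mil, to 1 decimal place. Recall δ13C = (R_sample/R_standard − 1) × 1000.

-37.2 per mil

δ13C = (R_sample / R_standard − 1) × 1000
R_sample / R_standard = 0.0108194 / 0.0112372 = 0.962820
δ13C = (0.962820 − 1) × 1000 = -37.18 per mil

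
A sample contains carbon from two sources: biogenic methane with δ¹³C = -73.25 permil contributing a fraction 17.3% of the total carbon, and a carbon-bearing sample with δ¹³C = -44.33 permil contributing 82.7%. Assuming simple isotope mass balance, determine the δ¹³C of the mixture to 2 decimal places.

δ_mix = f_A·δ_A + f_B·δ_B
δ_mix = 0.173 × (-73.25) + 0.827 × (-44.33)
δ_mix = -12.672 + -36.661 = -49.333 permil

-49.33 permil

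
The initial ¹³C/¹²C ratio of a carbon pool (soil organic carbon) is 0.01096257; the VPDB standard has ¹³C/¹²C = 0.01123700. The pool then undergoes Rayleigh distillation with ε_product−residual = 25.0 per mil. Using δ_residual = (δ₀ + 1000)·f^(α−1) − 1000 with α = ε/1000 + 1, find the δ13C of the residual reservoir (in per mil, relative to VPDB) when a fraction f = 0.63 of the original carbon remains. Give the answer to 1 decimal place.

δ₀ = (0.01096257/0.01123700 − 1)×1000 = (0.975578 − 1)×1000 = -24.422 per mil
α − 1 = ε/1000 = 0.0250
f^(α−1) = 0.63^(0.0250) = 0.988516
δ_res = (-24.422 + 1000) × 0.988516 − 1000 = 964.374 − 1000 = -35.63 per mil

-35.6 per mil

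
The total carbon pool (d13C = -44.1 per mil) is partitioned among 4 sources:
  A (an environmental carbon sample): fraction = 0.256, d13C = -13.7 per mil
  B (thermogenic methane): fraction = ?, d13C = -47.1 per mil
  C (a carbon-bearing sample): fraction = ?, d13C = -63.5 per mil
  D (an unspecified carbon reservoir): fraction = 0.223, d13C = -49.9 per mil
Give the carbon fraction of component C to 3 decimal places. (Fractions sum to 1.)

Let f_C and f_B be the unknown fractions; fractions sum to 1 so f_C + f_B = 0.521.
Mass balance: Σ fᵢ·δᵢ = δ_bulk ⇒ f_C·(-63.5) + f_B·(-47.1) = -44.1 − (-14.635) = -29.465
Substitute f_B = 0.521 − f_C:
f_C·(-63.5 − -47.1) = -29.465 − 0.521×(-47.1) = -4.926
f_C = -4.926 / -16.4 = 0.3004

0.300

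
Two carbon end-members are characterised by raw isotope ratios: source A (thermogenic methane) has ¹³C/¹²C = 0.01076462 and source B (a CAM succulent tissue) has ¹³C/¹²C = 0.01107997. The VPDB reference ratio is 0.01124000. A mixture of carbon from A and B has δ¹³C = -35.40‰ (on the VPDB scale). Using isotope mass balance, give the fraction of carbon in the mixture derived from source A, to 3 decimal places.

0.754

δ_A = (0.01076462/0.01124000 − 1)×1000 = (0.957706 − 1)×1000 = -42.294‰
δ_B = (0.01107997/0.01124000 − 1)×1000 = (0.985762 − 1)×1000 = -14.238‰
f_A = (δ_mix − δ_B)/(δ_A − δ_B) = (-35.40 − (-14.238))/(-42.294 − (-14.238))
f_A = -21.162 / -28.056 = 0.7543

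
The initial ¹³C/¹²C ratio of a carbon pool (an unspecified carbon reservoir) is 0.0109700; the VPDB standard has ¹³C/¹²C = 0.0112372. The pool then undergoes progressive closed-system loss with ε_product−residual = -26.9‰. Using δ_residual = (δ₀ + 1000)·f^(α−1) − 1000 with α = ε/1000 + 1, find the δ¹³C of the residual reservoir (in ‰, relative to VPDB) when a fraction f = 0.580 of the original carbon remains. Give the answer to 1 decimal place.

-9.4‰

δ₀ = (0.0109700/0.0112372 − 1)×1000 = (0.976222 − 1)×1000 = -23.778‰
α − 1 = ε/1000 = -0.0269
f^(α−1) = 0.580^(-0.0269) = 1.014761
δ_res = (-23.778 + 1000) × 1.014761 − 1000 = 990.632 − 1000 = -9.37‰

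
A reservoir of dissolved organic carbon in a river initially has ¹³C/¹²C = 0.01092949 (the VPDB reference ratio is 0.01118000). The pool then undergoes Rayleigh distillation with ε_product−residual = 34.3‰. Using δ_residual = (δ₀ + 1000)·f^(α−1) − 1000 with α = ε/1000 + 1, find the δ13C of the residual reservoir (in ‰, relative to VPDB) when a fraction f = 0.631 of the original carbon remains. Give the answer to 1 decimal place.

δ₀ = (0.01092949/0.01118000 − 1)×1000 = (0.977593 − 1)×1000 = -22.407‰
α − 1 = ε/1000 = 0.0343
f^(α−1) = 0.631^(0.0343) = 0.984331
δ_res = (-22.407 + 1000) × 0.984331 − 1000 = 962.275 − 1000 = -37.73‰

-37.7‰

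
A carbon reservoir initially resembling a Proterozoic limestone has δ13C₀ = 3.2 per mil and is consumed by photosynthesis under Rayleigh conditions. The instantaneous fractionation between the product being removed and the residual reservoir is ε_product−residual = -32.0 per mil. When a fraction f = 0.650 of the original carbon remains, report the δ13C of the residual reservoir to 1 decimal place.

Rayleigh residual: δ_res = (δ₀ + 1000)·f^(α−1) − 1000
α = ε/1000 + 1 = 0.96800, so α − 1 = -0.03200
f^(α−1) = 0.650^(-0.03200) = 1.013881
δ_res = (3.2 + 1000) × 1.013881 − 1000 = 1017.125 − 1000 = 17.12 per mil

17.1 per mil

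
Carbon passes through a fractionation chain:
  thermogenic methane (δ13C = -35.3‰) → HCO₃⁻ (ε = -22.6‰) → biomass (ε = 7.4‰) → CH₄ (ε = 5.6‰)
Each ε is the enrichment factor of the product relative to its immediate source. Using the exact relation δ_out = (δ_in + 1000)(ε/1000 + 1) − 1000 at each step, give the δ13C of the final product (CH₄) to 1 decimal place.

step 1: δ = (-35.30 + 1000)·(-22.6/1000 + 1) − 1000 = -57.10‰
step 2: δ = (-57.10 + 1000)·(7.4/1000 + 1) − 1000 = -50.12‰
step 3: δ = (-50.12 + 1000)·(5.6/1000 + 1) − 1000 = -44.81‰

-44.8‰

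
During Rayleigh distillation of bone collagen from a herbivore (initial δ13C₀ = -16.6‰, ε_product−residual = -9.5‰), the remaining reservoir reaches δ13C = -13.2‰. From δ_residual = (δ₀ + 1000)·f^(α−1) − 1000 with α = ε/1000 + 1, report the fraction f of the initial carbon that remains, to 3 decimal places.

α − 1 = ε/1000 = -0.0095
(δ_res + 1000)/(δ₀ + 1000) = (-13.2 + 1000)/(-16.6 + 1000) = 986.8/983.4 = 1.003457
f = 1.003457^(1/-0.0095) = exp(ln(1.003457)/-0.0095) = exp(0.00345/-0.0095)
f = exp(-0.3633) = 0.6954

0.695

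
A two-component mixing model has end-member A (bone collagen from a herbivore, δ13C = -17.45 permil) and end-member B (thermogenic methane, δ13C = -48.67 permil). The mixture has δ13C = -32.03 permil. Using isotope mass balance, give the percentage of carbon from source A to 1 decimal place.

53.3%

δ_mix = f_A·δ_A + (1 − f_A)·δ_B  ⇒  f_A = (δ_mix − δ_B)/(δ_A − δ_B)
f_A = (-32.03 − (-48.67)) / (-17.45 − (-48.67))
f_A = 16.64 / 31.22 = 0.5330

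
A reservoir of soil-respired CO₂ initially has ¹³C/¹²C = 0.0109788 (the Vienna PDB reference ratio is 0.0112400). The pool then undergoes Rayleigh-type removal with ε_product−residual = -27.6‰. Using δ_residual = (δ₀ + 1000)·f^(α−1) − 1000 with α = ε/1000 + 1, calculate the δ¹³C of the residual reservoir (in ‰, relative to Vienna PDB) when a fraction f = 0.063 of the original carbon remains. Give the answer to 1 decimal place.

54.2‰

δ₀ = (0.0109788/0.0112400 − 1)×1000 = (0.976762 − 1)×1000 = -23.238‰
α − 1 = ε/1000 = -0.0276
f^(α−1) = 0.063^(-0.0276) = 1.079290
δ_res = (-23.238 + 1000) × 1.079290 − 1000 = 1054.209 − 1000 = 54.21‰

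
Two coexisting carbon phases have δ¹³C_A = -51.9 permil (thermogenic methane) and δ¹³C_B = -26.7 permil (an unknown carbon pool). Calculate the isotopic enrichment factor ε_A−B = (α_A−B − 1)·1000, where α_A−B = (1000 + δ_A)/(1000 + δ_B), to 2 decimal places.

-25.89 permil

α_A−B = (1000 + -51.9) / (1000 + -26.7) = 948.1 / 973.3 = 0.974109
ε_A−B = (0.974109 − 1) × 1000 = -25.891 permil
(The approximation ε ≈ δ_A − δ_B would give -25.2 permil.)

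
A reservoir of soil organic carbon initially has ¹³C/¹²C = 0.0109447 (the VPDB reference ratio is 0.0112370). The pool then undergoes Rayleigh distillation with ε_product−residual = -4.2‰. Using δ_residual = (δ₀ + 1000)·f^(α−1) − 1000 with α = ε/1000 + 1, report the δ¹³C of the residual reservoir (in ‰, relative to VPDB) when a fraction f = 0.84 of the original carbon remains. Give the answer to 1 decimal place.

-25.3‰

δ₀ = (0.0109447/0.0112370 − 1)×1000 = (0.973988 − 1)×1000 = -26.012‰
α − 1 = ε/1000 = -0.0042
f^(α−1) = 0.84^(-0.0042) = 1.000733
δ_res = (-26.012 + 1000) × 1.000733 − 1000 = 974.701 − 1000 = -25.30‰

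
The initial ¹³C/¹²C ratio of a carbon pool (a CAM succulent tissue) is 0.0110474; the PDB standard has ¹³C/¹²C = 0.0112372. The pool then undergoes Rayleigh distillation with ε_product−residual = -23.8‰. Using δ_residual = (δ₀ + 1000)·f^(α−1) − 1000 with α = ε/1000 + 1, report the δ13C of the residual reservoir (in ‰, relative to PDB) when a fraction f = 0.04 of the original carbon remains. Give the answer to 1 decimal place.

δ₀ = (0.0110474/0.0112372 − 1)×1000 = (0.983110 − 1)×1000 = -16.890‰
α − 1 = ε/1000 = -0.0238
f^(α−1) = 0.04^(-0.0238) = 1.079620
δ_res = (-16.890 + 1000) × 1.079620 − 1000 = 1061.385 − 1000 = 61.38‰

61.4‰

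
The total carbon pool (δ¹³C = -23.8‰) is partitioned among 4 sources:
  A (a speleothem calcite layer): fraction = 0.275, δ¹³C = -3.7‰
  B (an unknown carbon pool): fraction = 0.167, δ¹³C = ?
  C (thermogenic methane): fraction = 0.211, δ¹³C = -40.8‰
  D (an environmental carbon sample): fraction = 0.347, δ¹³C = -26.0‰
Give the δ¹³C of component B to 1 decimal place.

-30.8‰

Isotope mass balance: δ_bulk = Σ fᵢ·δᵢ.
-23.8 = 0.275×(-3.7) + 0.167×δ_B + 0.211×(-40.8) + 0.347×(-26.0)
0.167·δ_B = -23.8 − (-18.648) = -5.152
δ_B = -5.152 / 0.167 = -30.85‰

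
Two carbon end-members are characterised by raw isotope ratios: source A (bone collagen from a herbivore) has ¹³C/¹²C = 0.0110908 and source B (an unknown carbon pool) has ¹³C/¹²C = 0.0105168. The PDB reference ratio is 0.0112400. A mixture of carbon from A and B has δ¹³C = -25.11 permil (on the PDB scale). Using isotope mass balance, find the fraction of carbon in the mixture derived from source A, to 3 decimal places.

0.768

δ_A = (0.0110908/0.0112400 − 1)×1000 = (0.986726 − 1)×1000 = -13.274 permil
δ_B = (0.0105168/0.0112400 − 1)×1000 = (0.935658 − 1)×1000 = -64.342 permil
f_A = (δ_mix − δ_B)/(δ_A − δ_B) = (-25.11 − (-64.342))/(-13.274 − (-64.342))
f_A = 39.232 / 51.068 = 0.7682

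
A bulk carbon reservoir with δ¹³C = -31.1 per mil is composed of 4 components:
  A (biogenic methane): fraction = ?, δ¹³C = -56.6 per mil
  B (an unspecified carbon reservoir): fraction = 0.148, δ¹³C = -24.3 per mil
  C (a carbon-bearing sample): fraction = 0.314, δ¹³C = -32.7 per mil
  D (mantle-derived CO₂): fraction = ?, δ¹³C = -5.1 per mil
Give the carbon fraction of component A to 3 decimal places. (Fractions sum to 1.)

Let f_A and f_D be the unknown fractions; fractions sum to 1 so f_A + f_D = 0.538.
Mass balance: Σ fᵢ·δᵢ = δ_bulk ⇒ f_A·(-56.6) + f_D·(-5.1) = -31.1 − (-13.864) = -17.236
Substitute f_D = 0.538 − f_A:
f_A·(-56.6 − -5.1) = -17.236 − 0.538×(-5.1) = -14.492
f_A = -14.492 / -51.5 = 0.2814

0.281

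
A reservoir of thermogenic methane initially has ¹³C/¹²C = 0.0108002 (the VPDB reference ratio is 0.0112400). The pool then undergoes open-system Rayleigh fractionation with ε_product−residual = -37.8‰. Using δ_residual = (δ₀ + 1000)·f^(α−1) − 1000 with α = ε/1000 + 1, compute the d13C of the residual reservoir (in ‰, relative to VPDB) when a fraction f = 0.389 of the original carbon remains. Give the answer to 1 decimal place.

δ₀ = (0.0108002/0.0112400 − 1)×1000 = (0.960872 − 1)×1000 = -39.128‰
α − 1 = ε/1000 = -0.0378
f^(α−1) = 0.389^(-0.0378) = 1.036334
δ_res = (-39.128 + 1000) × 1.036334 − 1000 = 995.785 − 1000 = -4.22‰

-4.2‰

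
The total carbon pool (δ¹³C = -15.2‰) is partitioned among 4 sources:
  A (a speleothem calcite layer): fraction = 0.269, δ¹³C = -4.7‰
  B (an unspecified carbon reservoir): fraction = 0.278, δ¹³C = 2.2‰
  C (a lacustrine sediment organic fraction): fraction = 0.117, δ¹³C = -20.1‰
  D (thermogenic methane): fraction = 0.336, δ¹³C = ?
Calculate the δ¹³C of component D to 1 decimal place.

-36.3‰

Isotope mass balance: δ_bulk = Σ fᵢ·δᵢ.
-15.2 = 0.269×(-4.7) + 0.278×(2.2) + 0.117×(-20.1) + 0.336×δ_D
0.336·δ_D = -15.2 − (-3.004) = -12.196
δ_D = -12.196 / 0.336 = -36.30‰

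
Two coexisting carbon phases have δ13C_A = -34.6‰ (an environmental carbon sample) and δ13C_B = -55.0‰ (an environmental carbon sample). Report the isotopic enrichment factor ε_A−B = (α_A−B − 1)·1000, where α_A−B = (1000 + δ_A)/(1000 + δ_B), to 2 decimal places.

21.59‰

α_A−B = (1000 + -34.6) / (1000 + -55.0) = 965.4 / 945.0 = 1.021587
ε_A−B = (1.021587 − 1) × 1000 = 21.587‰
(The approximation ε ≈ δ_A − δ_B would give 20.4‰.)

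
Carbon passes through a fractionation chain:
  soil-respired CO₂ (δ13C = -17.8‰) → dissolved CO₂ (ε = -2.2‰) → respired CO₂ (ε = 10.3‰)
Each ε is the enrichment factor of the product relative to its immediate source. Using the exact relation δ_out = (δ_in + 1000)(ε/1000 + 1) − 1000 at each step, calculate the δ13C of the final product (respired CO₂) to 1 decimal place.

step 1: δ = (-17.80 + 1000)·(-2.2/1000 + 1) − 1000 = -19.96‰
step 2: δ = (-19.96 + 1000)·(10.3/1000 + 1) − 1000 = -9.87‰

-9.9‰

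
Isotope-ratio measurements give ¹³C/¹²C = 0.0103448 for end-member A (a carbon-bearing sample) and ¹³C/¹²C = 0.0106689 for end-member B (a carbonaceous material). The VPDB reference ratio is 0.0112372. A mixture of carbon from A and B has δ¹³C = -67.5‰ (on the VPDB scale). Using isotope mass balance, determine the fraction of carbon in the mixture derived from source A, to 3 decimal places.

δ_A = (0.0103448/0.0112372 − 1)×1000 = (0.920585 − 1)×1000 = -79.415‰
δ_B = (0.0106689/0.0112372 − 1)×1000 = (0.949427 − 1)×1000 = -50.573‰
f_A = (δ_mix − δ_B)/(δ_A − δ_B) = (-67.5 − (-50.573))/(-79.415 − (-50.573))
f_A = -16.927 / -28.842 = 0.5869

0.587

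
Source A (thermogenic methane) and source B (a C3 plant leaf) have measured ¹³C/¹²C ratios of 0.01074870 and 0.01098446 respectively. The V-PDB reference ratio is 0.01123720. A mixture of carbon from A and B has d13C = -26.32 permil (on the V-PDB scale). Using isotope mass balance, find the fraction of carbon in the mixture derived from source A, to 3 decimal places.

δ_A = (0.01074870/0.01123720 − 1)×1000 = (0.956528 − 1)×1000 = -43.472 permil
δ_B = (0.01098446/0.01123720 − 1)×1000 = (0.977509 − 1)×1000 = -22.491 permil
f_A = (δ_mix − δ_B)/(δ_A − δ_B) = (-26.32 − (-22.491))/(-43.472 − (-22.491))
f_A = -3.829 / -20.980 = 0.1825

0.182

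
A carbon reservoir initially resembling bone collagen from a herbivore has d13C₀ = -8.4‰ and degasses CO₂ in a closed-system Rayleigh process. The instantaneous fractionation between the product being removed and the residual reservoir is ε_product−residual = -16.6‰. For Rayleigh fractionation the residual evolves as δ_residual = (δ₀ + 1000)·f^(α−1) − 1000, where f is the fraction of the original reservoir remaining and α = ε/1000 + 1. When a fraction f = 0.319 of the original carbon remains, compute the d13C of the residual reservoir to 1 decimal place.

Rayleigh residual: δ_res = (δ₀ + 1000)·f^(α−1) − 1000
α = ε/1000 + 1 = 0.98340, so α − 1 = -0.01660
f^(α−1) = 0.319^(-0.01660) = 1.019148
δ_res = (-8.4 + 1000) × 1.019148 − 1000 = 1010.587 − 1000 = 10.59‰

10.6‰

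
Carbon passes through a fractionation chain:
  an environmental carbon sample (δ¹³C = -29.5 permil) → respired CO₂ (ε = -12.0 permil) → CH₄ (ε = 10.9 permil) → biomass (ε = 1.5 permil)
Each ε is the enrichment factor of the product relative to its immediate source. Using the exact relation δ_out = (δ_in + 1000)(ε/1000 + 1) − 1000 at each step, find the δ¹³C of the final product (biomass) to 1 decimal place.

-29.2 permil

step 1: δ = (-29.50 + 1000)·(-12.0/1000 + 1) − 1000 = -41.15 permil
step 2: δ = (-41.15 + 1000)·(10.9/1000 + 1) − 1000 = -30.69 permil
step 3: δ = (-30.69 + 1000)·(1.5/1000 + 1) − 1000 = -29.24 permil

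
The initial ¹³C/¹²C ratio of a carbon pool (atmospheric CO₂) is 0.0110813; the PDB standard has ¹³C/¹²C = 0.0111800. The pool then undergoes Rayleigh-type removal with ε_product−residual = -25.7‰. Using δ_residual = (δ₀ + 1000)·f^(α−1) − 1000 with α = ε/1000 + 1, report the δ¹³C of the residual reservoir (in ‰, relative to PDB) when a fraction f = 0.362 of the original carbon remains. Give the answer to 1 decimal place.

δ₀ = (0.0110813/0.0111800 − 1)×1000 = (0.991172 − 1)×1000 = -8.828‰
α − 1 = ε/1000 = -0.0257
f^(α−1) = 0.362^(-0.0257) = 1.026458
δ_res = (-8.828 + 1000) × 1.026458 − 1000 = 1017.396 − 1000 = 17.40‰

17.4‰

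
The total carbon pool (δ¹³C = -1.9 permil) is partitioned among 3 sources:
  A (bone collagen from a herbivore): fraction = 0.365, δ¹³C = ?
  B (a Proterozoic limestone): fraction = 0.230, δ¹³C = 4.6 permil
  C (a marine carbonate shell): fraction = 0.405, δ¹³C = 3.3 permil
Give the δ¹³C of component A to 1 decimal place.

-11.8 permil

Isotope mass balance: δ_bulk = Σ fᵢ·δᵢ.
-1.9 = 0.365×δ_A + 0.230×(4.6) + 0.405×(3.3)
0.365·δ_A = -1.9 − (2.394) = -4.294
δ_A = -4.294 / 0.365 = -11.77 permil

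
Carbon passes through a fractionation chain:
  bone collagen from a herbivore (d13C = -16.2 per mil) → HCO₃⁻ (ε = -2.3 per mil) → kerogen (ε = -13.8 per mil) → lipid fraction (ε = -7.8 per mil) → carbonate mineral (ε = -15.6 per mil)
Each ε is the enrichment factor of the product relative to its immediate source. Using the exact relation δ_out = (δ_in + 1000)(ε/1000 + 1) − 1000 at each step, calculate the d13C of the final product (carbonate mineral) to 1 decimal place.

step 1: δ = (-16.20 + 1000)·(-2.3/1000 + 1) − 1000 = -18.46 per mil
step 2: δ = (-18.46 + 1000)·(-13.8/1000 + 1) − 1000 = -32.01 per mil
step 3: δ = (-32.01 + 1000)·(-7.8/1000 + 1) − 1000 = -39.56 per mil
step 4: δ = (-39.56 + 1000)·(-15.6/1000 + 1) − 1000 = -54.54 per mil

-54.5 per mil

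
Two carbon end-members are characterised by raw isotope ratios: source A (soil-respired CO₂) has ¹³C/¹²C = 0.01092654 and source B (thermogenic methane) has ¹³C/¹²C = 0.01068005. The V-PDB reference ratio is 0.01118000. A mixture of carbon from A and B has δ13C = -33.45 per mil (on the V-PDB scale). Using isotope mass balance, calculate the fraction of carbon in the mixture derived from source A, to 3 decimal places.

δ_A = (0.01092654/0.01118000 − 1)×1000 = (0.977329 − 1)×1000 = -22.671 per mil
δ_B = (0.01068005/0.01118000 − 1)×1000 = (0.955282 − 1)×1000 = -44.718 per mil
f_A = (δ_mix − δ_B)/(δ_A − δ_B) = (-33.45 − (-44.718))/(-22.671 − (-44.718))
f_A = 11.268 / 22.047 = 0.5111

0.511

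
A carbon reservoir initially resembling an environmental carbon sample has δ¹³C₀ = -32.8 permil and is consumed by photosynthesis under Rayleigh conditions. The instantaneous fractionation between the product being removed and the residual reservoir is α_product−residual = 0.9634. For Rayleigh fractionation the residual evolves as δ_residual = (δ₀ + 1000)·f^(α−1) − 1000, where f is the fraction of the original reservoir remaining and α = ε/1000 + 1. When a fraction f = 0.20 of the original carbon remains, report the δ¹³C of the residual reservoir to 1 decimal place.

25.9 permil

Rayleigh residual: δ_res = (δ₀ + 1000)·f^(α−1) − 1000
α − 1 = -0.03660
f^(α−1) = 0.20^(-0.03660) = 1.060675
δ_res = (-32.8 + 1000) × 1.060675 − 1000 = 1025.885 − 1000 = 25.88 permil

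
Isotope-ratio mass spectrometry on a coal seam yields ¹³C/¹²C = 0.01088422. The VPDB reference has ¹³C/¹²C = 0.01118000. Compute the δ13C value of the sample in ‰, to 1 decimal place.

-26.5‰

δ13C = (R_sample / R_standard − 1) × 1000
R_sample / R_standard = 0.01088422 / 0.01118000 = 0.973544
δ13C = (0.973544 − 1) × 1000 = -26.46‰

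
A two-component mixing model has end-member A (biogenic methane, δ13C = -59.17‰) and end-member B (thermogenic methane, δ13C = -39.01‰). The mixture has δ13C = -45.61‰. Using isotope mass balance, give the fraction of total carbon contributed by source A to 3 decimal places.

δ_mix = f_A·δ_A + (1 − f_A)·δ_B  ⇒  f_A = (δ_mix − δ_B)/(δ_A − δ_B)
f_A = (-45.61 − (-39.01)) / (-59.17 − (-39.01))
f_A = -6.60 / -20.16 = 0.3274

0.327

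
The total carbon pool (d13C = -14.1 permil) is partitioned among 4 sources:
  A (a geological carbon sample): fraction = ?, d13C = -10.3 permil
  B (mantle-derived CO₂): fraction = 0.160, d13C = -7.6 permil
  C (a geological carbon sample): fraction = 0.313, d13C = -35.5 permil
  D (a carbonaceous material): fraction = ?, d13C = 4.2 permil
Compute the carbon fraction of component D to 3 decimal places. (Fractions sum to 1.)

0.252

Let f_D and f_A be the unknown fractions; fractions sum to 1 so f_D + f_A = 0.527.
Mass balance: Σ fᵢ·δᵢ = δ_bulk ⇒ f_D·(4.2) + f_A·(-10.3) = -14.1 − (-12.327) = -1.773
Substitute f_A = 0.527 − f_D:
f_D·(4.2 − -10.3) = -1.773 − 0.527×(-10.3) = 3.656
f_D = 3.656 / 14.5 = 0.2521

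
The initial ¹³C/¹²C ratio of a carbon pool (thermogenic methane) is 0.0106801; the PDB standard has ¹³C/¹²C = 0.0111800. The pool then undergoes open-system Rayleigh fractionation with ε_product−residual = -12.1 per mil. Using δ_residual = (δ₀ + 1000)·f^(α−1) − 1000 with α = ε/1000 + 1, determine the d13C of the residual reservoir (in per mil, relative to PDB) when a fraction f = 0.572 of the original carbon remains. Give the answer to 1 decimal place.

δ₀ = (0.0106801/0.0111800 − 1)×1000 = (0.955286 − 1)×1000 = -44.714 per mil
α − 1 = ε/1000 = -0.0121
f^(α−1) = 0.572^(-0.0121) = 1.006782
δ_res = (-44.714 + 1000) × 1.006782 − 1000 = 961.765 − 1000 = -38.23 per mil

-38.2 per mil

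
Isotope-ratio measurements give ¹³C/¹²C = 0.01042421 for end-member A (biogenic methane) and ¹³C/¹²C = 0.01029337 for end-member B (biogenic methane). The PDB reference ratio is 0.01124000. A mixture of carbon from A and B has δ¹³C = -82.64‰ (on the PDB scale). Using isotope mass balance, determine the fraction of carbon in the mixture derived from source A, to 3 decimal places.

0.136

δ_A = (0.01042421/0.01124000 − 1)×1000 = (0.927421 − 1)×1000 = -72.579‰
δ_B = (0.01029337/0.01124000 − 1)×1000 = (0.915780 − 1)×1000 = -84.220‰
f_A = (δ_mix − δ_B)/(δ_A − δ_B) = (-82.64 − (-84.220))/(-72.579 − (-84.220))
f_A = 1.580 / 11.641 = 0.1357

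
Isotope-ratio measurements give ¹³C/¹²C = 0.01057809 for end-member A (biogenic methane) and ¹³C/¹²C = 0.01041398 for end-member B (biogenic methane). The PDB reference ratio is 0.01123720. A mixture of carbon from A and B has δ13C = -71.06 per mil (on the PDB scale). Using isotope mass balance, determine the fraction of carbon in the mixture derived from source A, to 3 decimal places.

0.151

δ_A = (0.01057809/0.01123720 − 1)×1000 = (0.941346 − 1)×1000 = -58.654 per mil
δ_B = (0.01041398/0.01123720 − 1)×1000 = (0.926742 − 1)×1000 = -73.258 per mil
f_A = (δ_mix − δ_B)/(δ_A − δ_B) = (-71.06 − (-73.258))/(-58.654 − (-73.258))
f_A = 2.198 / 14.604 = 0.1505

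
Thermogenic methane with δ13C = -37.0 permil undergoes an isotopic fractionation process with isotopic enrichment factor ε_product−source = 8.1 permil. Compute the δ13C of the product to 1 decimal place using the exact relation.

-29.2 permil

To first order, δ_product ≈ δ_source + ε = -28.9 permil.
Exactly, δ_product = (δ_source + 1000)·(ε/1000 + 1) − 1000.
δ_product = (-37.0 + 1000) × (8.1/1000 + 1) − 1000
δ_product = -29.20 permil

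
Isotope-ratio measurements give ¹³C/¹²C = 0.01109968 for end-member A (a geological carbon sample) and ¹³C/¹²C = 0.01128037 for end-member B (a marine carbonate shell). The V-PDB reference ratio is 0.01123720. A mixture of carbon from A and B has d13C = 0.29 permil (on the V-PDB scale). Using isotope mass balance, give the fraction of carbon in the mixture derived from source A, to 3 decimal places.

0.221

δ_A = (0.01109968/0.01123720 − 1)×1000 = (0.987762 − 1)×1000 = -12.238 permil
δ_B = (0.01128037/0.01123720 − 1)×1000 = (1.003842 − 1)×1000 = 3.842 permil
f_A = (δ_mix − δ_B)/(δ_A − δ_B) = (0.29 − (3.842))/(-12.238 − (3.842))
f_A = -3.552 / -16.080 = 0.2209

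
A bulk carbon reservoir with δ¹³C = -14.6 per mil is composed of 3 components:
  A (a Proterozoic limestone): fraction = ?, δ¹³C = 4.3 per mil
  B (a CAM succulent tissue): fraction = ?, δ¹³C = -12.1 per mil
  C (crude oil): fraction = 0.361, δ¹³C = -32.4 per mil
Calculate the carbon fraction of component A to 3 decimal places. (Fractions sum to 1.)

Let f_A and f_B be the unknown fractions; fractions sum to 1 so f_A + f_B = 0.639.
Mass balance: Σ fᵢ·δᵢ = δ_bulk ⇒ f_A·(4.3) + f_B·(-12.1) = -14.6 − (-11.696) = -2.904
Substitute f_B = 0.639 − f_A:
f_A·(4.3 − -12.1) = -2.904 − 0.639×(-12.1) = 4.828
f_A = 4.828 / 16.4 = 0.2944

0.294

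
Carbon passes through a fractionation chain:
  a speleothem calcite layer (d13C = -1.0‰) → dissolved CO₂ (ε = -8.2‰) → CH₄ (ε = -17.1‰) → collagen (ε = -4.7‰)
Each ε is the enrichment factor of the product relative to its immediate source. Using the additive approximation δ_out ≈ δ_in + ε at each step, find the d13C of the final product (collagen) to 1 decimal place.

-31.0‰

step 1: δ ≈ -1.0 + (-8.2) = -9.2‰
step 2: δ ≈ -9.2 + (-17.1) = -26.3‰
step 3: δ ≈ -26.3 + (-4.7) = -31.0‰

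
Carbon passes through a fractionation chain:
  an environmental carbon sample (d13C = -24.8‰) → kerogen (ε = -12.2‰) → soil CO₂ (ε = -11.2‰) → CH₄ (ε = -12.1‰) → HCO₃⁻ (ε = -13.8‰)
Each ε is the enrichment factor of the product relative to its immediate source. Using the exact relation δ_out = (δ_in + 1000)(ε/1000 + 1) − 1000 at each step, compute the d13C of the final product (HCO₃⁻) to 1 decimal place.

step 1: δ = (-24.80 + 1000)·(-12.2/1000 + 1) − 1000 = -36.70‰
step 2: δ = (-36.70 + 1000)·(-11.2/1000 + 1) − 1000 = -47.49‰
step 3: δ = (-47.49 + 1000)·(-12.1/1000 + 1) − 1000 = -59.01‰
step 4: δ = (-59.01 + 1000)·(-13.8/1000 + 1) − 1000 = -72.00‰

-72.0‰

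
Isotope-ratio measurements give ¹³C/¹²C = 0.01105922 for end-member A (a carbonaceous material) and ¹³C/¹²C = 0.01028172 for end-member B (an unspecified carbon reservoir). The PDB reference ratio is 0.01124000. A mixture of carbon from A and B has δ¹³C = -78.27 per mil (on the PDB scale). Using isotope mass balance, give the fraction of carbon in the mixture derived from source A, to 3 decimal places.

0.101

δ_A = (0.01105922/0.01124000 − 1)×1000 = (0.983916 − 1)×1000 = -16.084 per mil
δ_B = (0.01028172/0.01124000 − 1)×1000 = (0.914744 − 1)×1000 = -85.256 per mil
f_A = (δ_mix − δ_B)/(δ_A − δ_B) = (-78.27 − (-85.256))/(-16.084 − (-85.256))
f_A = 6.986 / 69.173 = 0.1010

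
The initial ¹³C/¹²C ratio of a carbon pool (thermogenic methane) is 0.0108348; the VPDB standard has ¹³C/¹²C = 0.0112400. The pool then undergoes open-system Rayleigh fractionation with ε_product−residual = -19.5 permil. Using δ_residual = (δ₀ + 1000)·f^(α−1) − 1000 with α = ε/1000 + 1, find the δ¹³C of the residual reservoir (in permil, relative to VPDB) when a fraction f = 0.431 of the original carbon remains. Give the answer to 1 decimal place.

δ₀ = (0.0108348/0.0112400 − 1)×1000 = (0.963950 − 1)×1000 = -36.050 permil
α − 1 = ε/1000 = -0.0195
f^(α−1) = 0.431^(-0.0195) = 1.016548
δ_res = (-36.050 + 1000) × 1.016548 − 1000 = 979.901 − 1000 = -20.10 permil

-20.1 permil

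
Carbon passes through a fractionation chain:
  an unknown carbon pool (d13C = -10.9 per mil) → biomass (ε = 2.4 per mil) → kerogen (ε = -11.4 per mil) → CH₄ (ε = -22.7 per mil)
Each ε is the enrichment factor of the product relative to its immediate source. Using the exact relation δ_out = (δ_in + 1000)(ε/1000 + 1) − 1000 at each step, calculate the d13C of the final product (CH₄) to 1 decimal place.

step 1: δ = (-10.90 + 1000)·(2.4/1000 + 1) − 1000 = -8.53 per mil
step 2: δ = (-8.53 + 1000)·(-11.4/1000 + 1) − 1000 = -19.83 per mil
step 3: δ = (-19.83 + 1000)·(-22.7/1000 + 1) − 1000 = -42.08 per mil

-42.1 per mil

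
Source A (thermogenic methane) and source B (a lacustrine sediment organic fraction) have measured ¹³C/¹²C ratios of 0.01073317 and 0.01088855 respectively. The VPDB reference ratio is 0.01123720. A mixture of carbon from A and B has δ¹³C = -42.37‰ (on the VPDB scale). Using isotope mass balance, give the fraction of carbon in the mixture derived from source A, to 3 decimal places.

δ_A = (0.01073317/0.01123720 − 1)×1000 = (0.955146 − 1)×1000 = -44.854‰
δ_B = (0.01088855/0.01123720 − 1)×1000 = (0.968974 − 1)×1000 = -31.026‰
f_A = (δ_mix − δ_B)/(δ_A − δ_B) = (-42.37 − (-31.026))/(-44.854 − (-31.026))
f_A = -11.344 / -13.827 = 0.8204

0.820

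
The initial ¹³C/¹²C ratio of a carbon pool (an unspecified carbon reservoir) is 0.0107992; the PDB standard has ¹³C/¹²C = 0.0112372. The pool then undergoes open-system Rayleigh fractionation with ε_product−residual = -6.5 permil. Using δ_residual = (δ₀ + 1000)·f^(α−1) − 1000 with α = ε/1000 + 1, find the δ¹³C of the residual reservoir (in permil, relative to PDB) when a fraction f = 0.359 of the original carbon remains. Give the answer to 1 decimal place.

δ₀ = (0.0107992/0.0112372 − 1)×1000 = (0.961022 − 1)×1000 = -38.978 permil
α − 1 = ε/1000 = -0.0065
f^(α−1) = 0.359^(-0.0065) = 1.006681
δ_res = (-38.978 + 1000) × 1.006681 − 1000 = 967.443 − 1000 = -32.56 permil

-32.6 permil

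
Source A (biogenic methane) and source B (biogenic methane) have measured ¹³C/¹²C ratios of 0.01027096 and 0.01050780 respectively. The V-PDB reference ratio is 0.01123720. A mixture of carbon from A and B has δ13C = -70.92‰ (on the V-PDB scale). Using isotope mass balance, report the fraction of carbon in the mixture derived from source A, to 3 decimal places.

0.285

δ_A = (0.01027096/0.01123720 − 1)×1000 = (0.914014 − 1)×1000 = -85.986‰
δ_B = (0.01050780/0.01123720 − 1)×1000 = (0.935091 − 1)×1000 = -64.909‰
f_A = (δ_mix − δ_B)/(δ_A − δ_B) = (-70.92 − (-64.909))/(-85.986 − (-64.909))
f_A = -6.011 / -21.076 = 0.2852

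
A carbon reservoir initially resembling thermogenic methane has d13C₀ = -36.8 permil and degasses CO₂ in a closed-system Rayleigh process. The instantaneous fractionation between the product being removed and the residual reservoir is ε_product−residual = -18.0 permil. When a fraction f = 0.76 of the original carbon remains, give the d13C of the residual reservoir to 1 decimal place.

Rayleigh residual: δ_res = (δ₀ + 1000)·f^(α−1) − 1000
α = ε/1000 + 1 = 0.98200, so α − 1 = -0.01800
f^(α−1) = 0.76^(-0.01800) = 1.004952
δ_res = (-36.8 + 1000) × 1.004952 − 1000 = 967.970 − 1000 = -32.03 permil

-32.0 permil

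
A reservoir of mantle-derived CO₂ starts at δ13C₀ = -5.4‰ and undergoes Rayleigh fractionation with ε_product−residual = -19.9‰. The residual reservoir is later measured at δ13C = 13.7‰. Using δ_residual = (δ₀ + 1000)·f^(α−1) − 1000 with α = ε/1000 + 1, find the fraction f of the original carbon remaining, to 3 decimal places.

0.384

α − 1 = ε/1000 = -0.0199
(δ_res + 1000)/(δ₀ + 1000) = (13.7 + 1000)/(-5.4 + 1000) = 1013.7/994.6 = 1.019204
f = 1.019204^(1/-0.0199) = exp(ln(1.019204)/-0.0199) = exp(0.01902/-0.0199)
f = exp(-0.9559) = 0.3845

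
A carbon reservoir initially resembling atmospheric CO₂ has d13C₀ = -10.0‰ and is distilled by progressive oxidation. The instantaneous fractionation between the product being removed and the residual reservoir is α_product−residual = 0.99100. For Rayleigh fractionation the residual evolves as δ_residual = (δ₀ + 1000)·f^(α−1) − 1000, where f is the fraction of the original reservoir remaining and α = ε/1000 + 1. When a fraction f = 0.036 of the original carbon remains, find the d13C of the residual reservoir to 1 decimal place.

20.1‰

Rayleigh residual: δ_res = (δ₀ + 1000)·f^(α−1) − 1000
α − 1 = -0.00900
f^(α−1) = 0.036^(-0.00900) = 1.030370
δ_res = (-10.0 + 1000) × 1.030370 − 1000 = 1020.066 − 1000 = 20.07‰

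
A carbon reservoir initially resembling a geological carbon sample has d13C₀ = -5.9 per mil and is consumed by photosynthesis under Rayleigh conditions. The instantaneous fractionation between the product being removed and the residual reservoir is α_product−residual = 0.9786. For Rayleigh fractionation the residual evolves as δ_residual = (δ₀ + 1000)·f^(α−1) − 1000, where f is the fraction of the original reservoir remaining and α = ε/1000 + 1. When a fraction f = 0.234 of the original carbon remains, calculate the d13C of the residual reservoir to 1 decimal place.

25.5 per mil

Rayleigh residual: δ_res = (δ₀ + 1000)·f^(α−1) − 1000
α − 1 = -0.02140
f^(α−1) = 0.234^(-0.02140) = 1.031570
δ_res = (-5.9 + 1000) × 1.031570 − 1000 = 1025.484 − 1000 = 25.48 per mil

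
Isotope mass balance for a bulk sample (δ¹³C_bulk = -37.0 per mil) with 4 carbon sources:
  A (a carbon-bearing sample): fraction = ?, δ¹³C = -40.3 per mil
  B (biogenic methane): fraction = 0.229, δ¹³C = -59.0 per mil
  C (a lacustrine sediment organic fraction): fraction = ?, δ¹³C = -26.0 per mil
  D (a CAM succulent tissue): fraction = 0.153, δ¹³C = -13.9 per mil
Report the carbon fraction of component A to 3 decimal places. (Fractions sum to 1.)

0.370

Let f_A and f_C be the unknown fractions; fractions sum to 1 so f_A + f_C = 0.618.
Mass balance: Σ fᵢ·δᵢ = δ_bulk ⇒ f_A·(-40.3) + f_C·(-26.0) = -37.0 − (-15.638) = -21.362
Substitute f_C = 0.618 − f_A:
f_A·(-40.3 − -26.0) = -21.362 − 0.618×(-26.0) = -5.294
f_A = -5.294 / -14.3 = 0.3702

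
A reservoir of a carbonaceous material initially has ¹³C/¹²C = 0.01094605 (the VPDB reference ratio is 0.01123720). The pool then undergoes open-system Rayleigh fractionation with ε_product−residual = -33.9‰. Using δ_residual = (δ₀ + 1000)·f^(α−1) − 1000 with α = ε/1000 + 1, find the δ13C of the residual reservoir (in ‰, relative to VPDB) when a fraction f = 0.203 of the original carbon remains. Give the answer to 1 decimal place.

28.2‰

δ₀ = (0.01094605/0.01123720 − 1)×1000 = (0.974091 − 1)×1000 = -25.909‰
α − 1 = ε/1000 = -0.0339
f^(α−1) = 0.203^(-0.0339) = 1.055543
δ_res = (-25.909 + 1000) × 1.055543 − 1000 = 1028.194 − 1000 = 28.19‰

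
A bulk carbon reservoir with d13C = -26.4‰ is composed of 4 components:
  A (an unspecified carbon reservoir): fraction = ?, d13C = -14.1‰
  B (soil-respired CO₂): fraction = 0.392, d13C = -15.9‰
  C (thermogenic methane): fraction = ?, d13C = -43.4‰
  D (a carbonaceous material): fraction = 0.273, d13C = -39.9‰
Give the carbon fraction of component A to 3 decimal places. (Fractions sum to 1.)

0.180

Let f_A and f_C be the unknown fractions; fractions sum to 1 so f_A + f_C = 0.335.
Mass balance: Σ fᵢ·δᵢ = δ_bulk ⇒ f_A·(-14.1) + f_C·(-43.4) = -26.4 − (-17.125) = -9.274
Substitute f_C = 0.335 − f_A:
f_A·(-14.1 − -43.4) = -9.274 − 0.335×(-43.4) = 5.264
f_A = 5.264 / 29.3 = 0.1797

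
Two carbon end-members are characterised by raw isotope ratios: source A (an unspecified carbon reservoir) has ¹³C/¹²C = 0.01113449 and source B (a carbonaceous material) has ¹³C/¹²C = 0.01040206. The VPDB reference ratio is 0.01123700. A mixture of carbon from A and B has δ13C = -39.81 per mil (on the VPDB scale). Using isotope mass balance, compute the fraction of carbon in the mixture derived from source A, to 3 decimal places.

0.529

δ_A = (0.01113449/0.01123700 − 1)×1000 = (0.990877 − 1)×1000 = -9.123 per mil
δ_B = (0.01040206/0.01123700 − 1)×1000 = (0.925697 − 1)×1000 = -74.303 per mil
f_A = (δ_mix − δ_B)/(δ_A − δ_B) = (-39.81 − (-74.303))/(-9.123 − (-74.303))
f_A = 34.493 / 65.180 = 0.5292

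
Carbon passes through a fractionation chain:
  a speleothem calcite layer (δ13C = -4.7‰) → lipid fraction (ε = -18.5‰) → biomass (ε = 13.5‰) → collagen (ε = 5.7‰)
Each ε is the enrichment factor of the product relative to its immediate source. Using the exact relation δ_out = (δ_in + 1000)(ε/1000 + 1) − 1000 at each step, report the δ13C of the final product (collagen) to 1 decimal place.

-4.3‰

step 1: δ = (-4.70 + 1000)·(-18.5/1000 + 1) − 1000 = -23.11‰
step 2: δ = (-23.11 + 1000)·(13.5/1000 + 1) − 1000 = -9.93‰
step 3: δ = (-9.93 + 1000)·(5.7/1000 + 1) − 1000 = -4.28‰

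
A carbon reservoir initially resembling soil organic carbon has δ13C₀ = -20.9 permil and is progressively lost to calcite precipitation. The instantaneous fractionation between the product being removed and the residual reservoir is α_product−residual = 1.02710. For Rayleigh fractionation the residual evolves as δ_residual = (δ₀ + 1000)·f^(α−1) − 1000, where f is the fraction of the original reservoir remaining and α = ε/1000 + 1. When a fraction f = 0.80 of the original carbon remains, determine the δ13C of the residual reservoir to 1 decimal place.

-26.8 permil

Rayleigh residual: δ_res = (δ₀ + 1000)·f^(α−1) − 1000
α − 1 = 0.02710
f^(α−1) = 0.80^(0.02710) = 0.993971
δ_res = (-20.9 + 1000) × 0.993971 − 1000 = 973.197 − 1000 = -26.80 permil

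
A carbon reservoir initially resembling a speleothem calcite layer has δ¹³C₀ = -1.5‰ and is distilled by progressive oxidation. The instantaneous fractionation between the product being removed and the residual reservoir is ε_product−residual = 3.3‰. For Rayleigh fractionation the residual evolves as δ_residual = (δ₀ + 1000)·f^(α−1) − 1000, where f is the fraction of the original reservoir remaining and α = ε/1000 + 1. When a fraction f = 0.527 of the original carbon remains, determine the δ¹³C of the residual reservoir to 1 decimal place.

Rayleigh residual: δ_res = (δ₀ + 1000)·f^(α−1) − 1000
α = ε/1000 + 1 = 1.00330, so α − 1 = 0.00330
f^(α−1) = 0.527^(0.00330) = 0.997888
δ_res = (-1.5 + 1000) × 0.997888 − 1000 = 996.392 − 1000 = -3.61‰

-3.6‰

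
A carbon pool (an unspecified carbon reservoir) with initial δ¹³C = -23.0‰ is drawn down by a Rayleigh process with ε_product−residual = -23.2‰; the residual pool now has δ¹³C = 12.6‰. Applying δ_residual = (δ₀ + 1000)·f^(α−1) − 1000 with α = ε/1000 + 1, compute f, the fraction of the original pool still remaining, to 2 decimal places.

α − 1 = ε/1000 = -0.0232
(δ_res + 1000)/(δ₀ + 1000) = (12.6 + 1000)/(-23.0 + 1000) = 1012.6/977.0 = 1.036438
f = 1.036438^(1/-0.0232) = exp(ln(1.036438)/-0.0232) = exp(0.03579/-0.0232)
f = exp(-1.5427) = 0.2138

0.21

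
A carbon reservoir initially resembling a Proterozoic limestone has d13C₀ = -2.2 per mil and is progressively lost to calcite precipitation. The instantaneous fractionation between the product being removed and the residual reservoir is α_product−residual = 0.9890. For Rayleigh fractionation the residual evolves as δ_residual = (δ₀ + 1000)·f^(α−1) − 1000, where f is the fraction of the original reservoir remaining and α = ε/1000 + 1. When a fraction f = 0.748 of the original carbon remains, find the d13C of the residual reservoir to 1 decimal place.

1.0 per mil

Rayleigh residual: δ_res = (δ₀ + 1000)·f^(α−1) − 1000
α − 1 = -0.01100
f^(α−1) = 0.748^(-0.01100) = 1.003199
δ_res = (-2.2 + 1000) × 1.003199 − 1000 = 1000.992 − 1000 = 0.99 per mil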